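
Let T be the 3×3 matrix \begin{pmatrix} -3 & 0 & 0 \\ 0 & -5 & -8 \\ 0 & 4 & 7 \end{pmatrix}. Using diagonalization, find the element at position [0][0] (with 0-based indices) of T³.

-27

Characteristic polynomial: μ^3 + μ^2 - 9μ - 9 = (μ - 3)(μ + 1)(μ + 3), so the eigenvalues are -3, -1, 3.
μ=-3: eigenvector (1, 0, 0).
μ=3: eigenvector (0, -1, 1).
μ=-1: eigenvector (0, -2, 1).
P = [[1, 0, 0], [0, -1, -2], [0, 1, 1]], D = diag(-3, 3, -1), P⁻¹ = [[1, 0, 0], [0, 1, 2], [0, -1, -1]].
T³ = P·diag(-27, 27, -1)·P⁻¹ = [[-27, 0, 0], [0, -29, -56], [0, 28, 55]].
The requested entry is -27.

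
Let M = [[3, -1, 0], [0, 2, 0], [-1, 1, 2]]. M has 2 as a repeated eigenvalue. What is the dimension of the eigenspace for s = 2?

2

M − 2I = [[1, -1, 0], [0, 0, 0], [-1, 1, 0]].
This matrix has rank 1, so its null space has dimension 3 − 1 = 2.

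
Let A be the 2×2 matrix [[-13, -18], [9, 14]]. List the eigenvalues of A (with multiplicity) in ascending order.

-4, 5

Characteristic polynomial: p(t) = t^2 - t - 20 = (t - 5)(t + 4).
Roots (with multiplicity): -4, 5.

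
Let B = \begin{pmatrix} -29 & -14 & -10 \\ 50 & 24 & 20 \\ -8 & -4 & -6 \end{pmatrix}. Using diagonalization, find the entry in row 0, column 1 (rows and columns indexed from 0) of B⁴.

Characteristic polynomial: r^3 + 11r^2 + 34r + 24 = (r + 1)(r + 4)(r + 6), so the eigenvalues are -6, -4, -1.
r=-1: eigenvector (1, -2, 0).
r=-4: eigenvector (-2, 5, -2).
r=-6: eigenvector (2, -4, 1).
P = [[1, -2, 2], [-2, 5, -4], [0, -2, 1]], D = diag(-1, -4, -6), P⁻¹ = [[-3, -2, -2], [2, 1, 0], [4, 2, 1]].
B⁴ = P·diag(1, 256, 1296)·P⁻¹ = [[9341, 4670, 2590], [-18170, -9084, -5180], [4160, 2080, 1296]].
The requested entry is 4670.

4670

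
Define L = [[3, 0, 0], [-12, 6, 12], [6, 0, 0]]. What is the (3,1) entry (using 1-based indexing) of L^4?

Characteristic polynomial: λ^3 - 9λ^2 + 18λ = λ(λ - 6)(λ - 3), so the eigenvalues are 0, 3, 6.
λ=3: eigenvector (1, -4, 2).
λ=6: eigenvector (0, 1, 0).
λ=0: eigenvector (0, -2, 1).
P = [[1, 0, 0], [-4, 1, -2], [2, 0, 1]], D = diag(3, 6, 0), P⁻¹ = [[1, 0, 0], [0, 1, 2], [-2, 0, 1]].
L⁴ = P·diag(81, 1296, 0)·P⁻¹ = [[81, 0, 0], [-324, 1296, 2592], [162, 0, 0]].
The requested entry is 162.

162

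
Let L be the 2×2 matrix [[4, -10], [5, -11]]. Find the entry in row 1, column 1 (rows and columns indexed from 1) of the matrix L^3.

214

Characteristic polynomial: t^2 + 7t + 6 = (t + 1)(t + 6), so the eigenvalues are -6, -1.
t=-1: eigenvector (2, 1).
t=-6: eigenvector (-1, -1).
P = [[2, -1], [1, -1]], D = diag(-1, -6), P⁻¹ = [[1, -1], [1, -2]].
L³ = P·diag(-1, -216)·P⁻¹ = [[214, -430], [215, -431]].
The requested entry is 214.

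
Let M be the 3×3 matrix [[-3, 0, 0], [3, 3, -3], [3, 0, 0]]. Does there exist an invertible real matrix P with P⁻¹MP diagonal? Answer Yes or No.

Yes

Characteristic polynomial: p(λ) = λ^3 - 9λ = λ(λ - 3)(λ + 3).
All 3 eigenvalues are distinct, so M is diagonalizable.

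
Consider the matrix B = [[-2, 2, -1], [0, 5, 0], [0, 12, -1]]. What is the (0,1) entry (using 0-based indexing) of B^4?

-30

Characteristic polynomial: λ^3 - 2λ^2 - 13λ - 10 = (λ - 5)(λ + 1)(λ + 2), so the eigenvalues are -2, -1, 5.
λ=-2: eigenvector (1, 0, 0).
λ=5: eigenvector (0, 1, 2).
λ=-1: eigenvector (-1, 0, 1).
P = [[1, 0, -1], [0, 1, 0], [0, 2, 1]], D = diag(-2, 5, -1), P⁻¹ = [[1, -2, 1], [0, 1, 0], [0, -2, 1]].
B⁴ = P·diag(16, 625, 1)·P⁻¹ = [[16, -30, 15], [0, 625, 0], [0, 1248, 1]].
The requested entry is -30.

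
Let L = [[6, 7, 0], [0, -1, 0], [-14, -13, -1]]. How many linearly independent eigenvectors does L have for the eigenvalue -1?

L + 1I = [[7, 7, 0], [0, 0, 0], [-14, -13, 0]].
This matrix has rank 2, so its null space has dimension 3 − 2 = 1.

1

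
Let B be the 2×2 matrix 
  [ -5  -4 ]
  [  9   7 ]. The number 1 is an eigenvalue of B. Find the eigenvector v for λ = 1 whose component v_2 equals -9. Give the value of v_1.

6

B − 1I = [[-6, -4], [9, 6]].
Solving (B − 1I)v = 0 gives the eigenspace spanned by (6, -9).
With v_2 = -9, v = (6, -9), so v_1 = 6.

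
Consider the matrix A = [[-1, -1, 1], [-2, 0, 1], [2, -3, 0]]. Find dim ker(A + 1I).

A + 1I = [[0, -1, 1], [-2, 1, 1], [2, -3, 1]].
This matrix has rank 2, so its null space has dimension 3 − 2 = 1.

1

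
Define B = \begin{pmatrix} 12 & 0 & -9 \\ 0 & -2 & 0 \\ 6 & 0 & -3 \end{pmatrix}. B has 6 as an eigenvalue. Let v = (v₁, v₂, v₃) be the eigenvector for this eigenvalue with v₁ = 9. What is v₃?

B − 6I = [[6, 0, -9], [0, -8, 0], [6, 0, -9]].
Solving (B − 6I)v = 0 gives the eigenspace spanned by (9, 0, 6).
With v₁ = 9, v = (9, 0, 6), so v₃ = 6.

6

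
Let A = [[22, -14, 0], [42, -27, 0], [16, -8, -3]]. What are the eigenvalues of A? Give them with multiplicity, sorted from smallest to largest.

Characteristic polynomial: p(μ) = μ^3 + 8μ^2 + 9μ - 18 = (μ - 1)(μ + 3)(μ + 6).
Roots (with multiplicity): -6, -3, 1.

-6, -3, 1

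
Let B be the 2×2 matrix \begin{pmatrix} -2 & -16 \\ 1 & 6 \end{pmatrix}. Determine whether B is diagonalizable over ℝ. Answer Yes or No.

Characteristic polynomial: p(λ) = λ^2 - 4λ + 4 = (λ - 2)^2.
λ = 2 has algebraic multiplicity 2; rank(B − 2I) = 1, so geometric multiplicity = 1.
Geometric multiplicity < algebraic multiplicity, so B is not diagonalizable.

No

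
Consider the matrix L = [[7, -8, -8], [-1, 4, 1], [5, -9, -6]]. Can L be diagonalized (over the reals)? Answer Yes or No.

No

Characteristic polynomial: p(t) = t^3 - 5t^2 + 3t + 9 = (t - 3)^2(t + 1).
t = 3 has algebraic multiplicity 2; rank(L − 3I) = 2, so geometric multiplicity = 1.
Geometric multiplicity < algebraic multiplicity, so L is not diagonalizable.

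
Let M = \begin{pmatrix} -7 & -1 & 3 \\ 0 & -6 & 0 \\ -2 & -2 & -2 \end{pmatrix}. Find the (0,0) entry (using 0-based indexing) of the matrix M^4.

1363

Characteristic polynomial: r^3 + 15r^2 + 74r + 120 = (r + 4)(r + 5)(r + 6), so the eigenvalues are -6, -5, -4.
r=-5: eigenvector (-3, 0, -2).
r=-4: eigenvector (-1, 0, -1).
r=-6: eigenvector (-1, 1, 0).
P = [[-3, -1, -1], [0, 0, 1], [-2, -1, 0]], D = diag(-5, -4, -6), P⁻¹ = [[-1, -1, 1], [2, 2, -3], [0, 1, 0]].
M⁴ = P·diag(625, 256, 1296)·P⁻¹ = [[1363, 67, -1107], [0, 1296, 0], [738, 738, -482]].
The requested entry is 1363.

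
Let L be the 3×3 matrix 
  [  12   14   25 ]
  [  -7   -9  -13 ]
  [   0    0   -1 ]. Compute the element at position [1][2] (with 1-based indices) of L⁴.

1218

Characteristic polynomial: r^3 - 2r^2 - 13r - 10 = (r - 5)(r + 1)(r + 2), so the eigenvalues are -2, -1, 5.
r=5: eigenvector (-2, 1, 0).
r=-2: eigenvector (-1, 1, 0).
r=-1: eigenvector (-3, 1, 1).
P = [[-2, -1, -3], [1, 1, 1], [0, 0, 1]], D = diag(5, -2, -1), P⁻¹ = [[-1, -1, -2], [1, 2, 1], [0, 0, 1]].
L⁴ = P·diag(625, 16, 1)·P⁻¹ = [[1234, 1218, 2481], [-609, -593, -1233], [0, 0, 1]].
The requested entry is 1218.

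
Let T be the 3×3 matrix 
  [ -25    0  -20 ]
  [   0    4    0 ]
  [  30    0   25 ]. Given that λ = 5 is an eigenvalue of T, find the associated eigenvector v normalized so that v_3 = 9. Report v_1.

-6

T − 5I = [[-30, 0, -20], [0, -1, 0], [30, 0, 20]].
Solving (T − 5I)v = 0 gives the eigenspace spanned by (-6, 0, 9).
With v_3 = 9, v = (-6, 0, 9), so v_1 = -6.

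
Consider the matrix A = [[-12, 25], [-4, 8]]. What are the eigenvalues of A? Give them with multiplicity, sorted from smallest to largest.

Characteristic polynomial: p(μ) = μ^2 + 4μ + 4 = (μ + 2)^2.
Roots (with multiplicity): -2, -2.

-2, -2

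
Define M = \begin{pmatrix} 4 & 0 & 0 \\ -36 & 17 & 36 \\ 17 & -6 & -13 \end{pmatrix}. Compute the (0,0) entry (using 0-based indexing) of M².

16

Characteristic polynomial: t^3 - 8t^2 + 11t + 20 = (t - 5)(t - 4)(t + 1), so the eigenvalues are -1, 4, 5.
t=4: eigenvector (1, 0, 1).
t=-1: eigenvector (0, -2, 1).
t=5: eigenvector (0, 3, -1).
P = [[1, 0, 0], [0, -2, 3], [1, 1, -1]], D = diag(4, -1, 5), P⁻¹ = [[1, 0, 0], [-3, 1, 3], [-2, 1, 2]].
M² = P·diag(16, 1, 25)·P⁻¹ = [[16, 0, 0], [-144, 73, 144], [63, -24, -47]].
The requested entry is 16.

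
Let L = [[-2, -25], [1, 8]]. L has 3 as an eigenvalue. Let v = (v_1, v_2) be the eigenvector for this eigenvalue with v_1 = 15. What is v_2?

L − 3I = [[-5, -25], [1, 5]].
Solving (L − 3I)v = 0 gives the eigenspace spanned by (15, -3).
With v_1 = 15, v = (15, -3), so v_2 = -3.

-3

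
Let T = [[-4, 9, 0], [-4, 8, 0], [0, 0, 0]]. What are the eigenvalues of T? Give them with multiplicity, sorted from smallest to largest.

0, 2, 2

Characteristic polynomial: p(μ) = μ^3 - 4μ^2 + 4μ = μ(μ - 2)^2.
Roots (with multiplicity): 0, 2, 2.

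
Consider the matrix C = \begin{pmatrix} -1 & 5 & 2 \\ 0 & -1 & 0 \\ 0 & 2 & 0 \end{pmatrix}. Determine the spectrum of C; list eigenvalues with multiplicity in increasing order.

-1, -1, 0

Characteristic polynomial: p(s) = s^3 + 2s^2 + s = s(s + 1)^2.
Roots (with multiplicity): -1, -1, 0.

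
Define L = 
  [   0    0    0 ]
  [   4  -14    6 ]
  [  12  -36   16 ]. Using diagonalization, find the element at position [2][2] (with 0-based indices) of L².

40

Characteristic polynomial: μ^3 - 2μ^2 - 8μ = μ(μ - 4)(μ + 2), so the eigenvalues are -2, 0, 4.
μ=0: eigenvector (1, -1, -3).
μ=-2: eigenvector (0, 1, 2).
μ=4: eigenvector (0, 1, 3).
P = [[1, 0, 0], [-1, 1, 1], [-3, 2, 3]], D = diag(0, -2, 4), P⁻¹ = [[1, 0, 0], [0, 3, -1], [1, -2, 1]].
L² = P·diag(0, 4, 16)·P⁻¹ = [[0, 0, 0], [16, -20, 12], [48, -72, 40]].
The requested entry is 40.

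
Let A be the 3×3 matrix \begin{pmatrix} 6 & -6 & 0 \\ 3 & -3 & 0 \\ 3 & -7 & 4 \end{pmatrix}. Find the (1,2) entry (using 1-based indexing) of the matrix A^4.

-162

Characteristic polynomial: λ^3 - 7λ^2 + 12λ = λ(λ - 4)(λ - 3), so the eigenvalues are 0, 3, 4.
λ=0: eigenvector (-1, -1, -1).
λ=3: eigenvector (2, 1, 1).
λ=4: eigenvector (0, 0, 1).
P = [[-1, 2, 0], [-1, 1, 0], [-1, 1, 1]], D = diag(0, 3, 4), P⁻¹ = [[1, -2, 0], [1, -1, 0], [0, -1, 1]].
A⁴ = P·diag(0, 81, 256)·P⁻¹ = [[162, -162, 0], [81, -81, 0], [81, -337, 256]].
The requested entry is -162.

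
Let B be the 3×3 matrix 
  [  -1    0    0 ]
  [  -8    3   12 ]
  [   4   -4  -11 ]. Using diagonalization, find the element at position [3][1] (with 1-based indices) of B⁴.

-160

Characteristic polynomial: r^3 + 9r^2 + 23r + 15 = (r + 1)(r + 3)(r + 5), so the eigenvalues are -5, -3, -1.
r=-1: eigenvector (1, -4, 2).
r=-5: eigenvector (0, 3, -2).
r=-3: eigenvector (0, 2, -1).
P = [[1, 0, 0], [-4, 3, 2], [2, -2, -1]], D = diag(-1, -5, -3), P⁻¹ = [[1, 0, 0], [0, -1, -2], [2, 2, 3]].
B⁴ = P·diag(1, 625, 81)·P⁻¹ = [[1, 0, 0], [320, -1551, -3264], [-160, 1088, 2257]].
The requested entry is -160.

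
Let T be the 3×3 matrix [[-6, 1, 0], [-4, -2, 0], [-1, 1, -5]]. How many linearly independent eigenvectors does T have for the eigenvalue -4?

T + 4I = [[-2, 1, 0], [-4, 2, 0], [-1, 1, -1]].
This matrix has rank 2, so its null space has dimension 3 − 2 = 1.

1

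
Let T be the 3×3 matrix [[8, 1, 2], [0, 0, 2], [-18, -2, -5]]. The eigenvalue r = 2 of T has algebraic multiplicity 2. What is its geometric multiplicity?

T − 2I = [[6, 1, 2], [0, -2, 2], [-18, -2, -7]].
This matrix has rank 2, so its null space has dimension 3 − 2 = 1.

1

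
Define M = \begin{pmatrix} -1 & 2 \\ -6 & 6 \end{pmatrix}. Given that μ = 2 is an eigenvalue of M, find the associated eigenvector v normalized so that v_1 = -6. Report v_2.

-9

M − 2I = [[-3, 2], [-6, 4]].
Solving (M − 2I)v = 0 gives the eigenspace spanned by (-6, -9).
With v_1 = -6, v = (-6, -9), so v_2 = -9.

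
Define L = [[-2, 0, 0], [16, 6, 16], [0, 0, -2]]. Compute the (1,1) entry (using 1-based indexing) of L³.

Characteristic polynomial: t^3 - 2t^2 - 20t - 24 = (t - 6)(t + 2)^2, so the eigenvalues are -2, -2, 6.
t=6: eigenvector (0, 1, 0).
t=-2: eigenvector (1, 0, -1).
t=-2: eigenvector (0, -2, 1).
P = [[0, 1, 0], [1, 0, -2], [0, -1, 1]], D = diag(6, -2, -2), P⁻¹ = [[2, 1, 2], [1, 0, 0], [1, 0, 1]].
L³ = P·diag(216, -8, -8)·P⁻¹ = [[-8, 0, 0], [448, 216, 448], [0, 0, -8]].
The requested entry is -8.

-8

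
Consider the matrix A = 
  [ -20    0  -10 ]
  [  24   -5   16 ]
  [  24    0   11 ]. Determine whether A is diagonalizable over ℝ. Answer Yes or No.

Yes

Characteristic polynomial: p(μ) = μ^3 + 14μ^2 + 65μ + 100 = (μ + 4)(μ + 5)^2.
μ = -5 has algebraic multiplicity 2; rank(A + 5I) = 1, so geometric multiplicity = 2.
Every eigenvalue has geometric = algebraic multiplicity, so A is diagonalizable.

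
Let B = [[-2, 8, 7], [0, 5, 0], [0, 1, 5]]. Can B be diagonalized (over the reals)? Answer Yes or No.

No

Characteristic polynomial: p(μ) = μ^3 - 8μ^2 + 5μ + 50 = (μ - 5)^2(μ + 2).
μ = 5 has algebraic multiplicity 2; rank(B − 5I) = 2, so geometric multiplicity = 1.
Geometric multiplicity < algebraic multiplicity, so B is not diagonalizable.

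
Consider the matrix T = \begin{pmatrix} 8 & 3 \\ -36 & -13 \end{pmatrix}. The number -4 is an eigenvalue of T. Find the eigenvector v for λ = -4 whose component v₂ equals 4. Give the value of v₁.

T + 4I = [[12, 3], [-36, -9]].
Solving (T + 4I)v = 0 gives the eigenspace spanned by (-1, 4).
With v₂ = 4, v = (-1, 4), so v₁ = -1.

-1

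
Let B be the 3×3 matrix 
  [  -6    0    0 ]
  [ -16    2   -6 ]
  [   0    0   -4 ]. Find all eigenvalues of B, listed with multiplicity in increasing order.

Characteristic polynomial: p(t) = t^3 + 8t^2 + 4t - 48 = (t - 2)(t + 4)(t + 6).
Roots (with multiplicity): -6, -4, 2.

-6, -4, 2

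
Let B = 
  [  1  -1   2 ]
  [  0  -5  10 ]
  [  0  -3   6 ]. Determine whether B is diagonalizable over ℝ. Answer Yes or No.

Characteristic polynomial: p(r) = r^3 - 2r^2 + r = r(r - 1)^2.
r = 1 has algebraic multiplicity 2; rank(B − 1I) = 2, so geometric multiplicity = 1.
Geometric multiplicity < algebraic multiplicity, so B is not diagonalizable.

No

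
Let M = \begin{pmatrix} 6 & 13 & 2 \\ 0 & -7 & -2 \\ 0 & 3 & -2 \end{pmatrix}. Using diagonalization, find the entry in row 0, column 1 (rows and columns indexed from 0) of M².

-7

Characteristic polynomial: μ^3 + 3μ^2 - 34μ - 120 = (μ - 6)(μ + 4)(μ + 5), so the eigenvalues are -5, -4, 6.
μ=-4: eigenvector (2, -2, 3).
μ=-5: eigenvector (-1, 1, -1).
μ=6: eigenvector (1, 0, 0).
P = [[2, -1, 1], [-2, 1, 0], [3, -1, 0]], D = diag(-4, -5, 6), P⁻¹ = [[0, 1, 1], [0, 3, 2], [1, 1, 0]].
M² = P·diag(16, 25, 36)·P⁻¹ = [[36, -7, -18], [0, 43, 18], [0, -27, -2]].
The requested entry is -7.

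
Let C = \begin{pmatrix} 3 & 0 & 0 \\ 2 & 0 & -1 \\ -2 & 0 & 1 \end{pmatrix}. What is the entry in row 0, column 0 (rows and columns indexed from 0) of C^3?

27

Characteristic polynomial: r^3 - 4r^2 + 3r = r(r - 3)(r - 1), so the eigenvalues are 0, 1, 3.
r=3: eigenvector (1, 1, -1).
r=0: eigenvector (0, 1, 0).
r=1: eigenvector (0, -1, 1).
P = [[1, 0, 0], [1, 1, -1], [-1, 0, 1]], D = diag(3, 0, 1), P⁻¹ = [[1, 0, 0], [0, 1, 1], [1, 0, 1]].
C³ = P·diag(27, 0, 1)·P⁻¹ = [[27, 0, 0], [26, 0, -1], [-26, 0, 1]].
The requested entry is 27.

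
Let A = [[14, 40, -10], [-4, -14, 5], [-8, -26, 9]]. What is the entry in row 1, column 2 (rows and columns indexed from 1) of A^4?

Characteristic polynomial: λ^3 - 9λ^2 + 14λ + 24 = (λ - 6)(λ - 4)(λ + 1), so the eigenvalues are -1, 4, 6.
λ=6: eigenvector (5, -2, -4).
λ=-1: eigenvector (2, -1, -1).
λ=4: eigenvector (-2, 1, 2).
P = [[5, 2, -2], [-2, -1, 1], [-4, -1, 2]], D = diag(6, -1, 4), P⁻¹ = [[1, 2, 0], [0, -2, 1], [2, 3, 1]].
A⁴ = P·diag(1296, 1, 256)·P⁻¹ = [[5456, 11420, -510], [-2080, -4414, 255], [-4160, -8830, 511]].
The requested entry is 11420.

11420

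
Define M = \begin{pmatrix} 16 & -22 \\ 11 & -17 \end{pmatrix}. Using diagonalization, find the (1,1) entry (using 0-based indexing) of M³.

-557

Characteristic polynomial: r^2 + r - 30 = (r - 5)(r + 6), so the eigenvalues are -6, 5.
r=5: eigenvector (2, 1).
r=-6: eigenvector (1, 1).
P = [[2, 1], [1, 1]], D = diag(5, -6), P⁻¹ = [[1, -1], [-1, 2]].
M³ = P·diag(125, -216)·P⁻¹ = [[466, -682], [341, -557]].
The requested entry is -557.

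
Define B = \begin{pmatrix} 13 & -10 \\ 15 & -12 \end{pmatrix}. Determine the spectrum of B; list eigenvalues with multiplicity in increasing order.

-2, 3

Characteristic polynomial: p(r) = r^2 - r - 6 = (r - 3)(r + 2).
Roots (with multiplicity): -2, 3.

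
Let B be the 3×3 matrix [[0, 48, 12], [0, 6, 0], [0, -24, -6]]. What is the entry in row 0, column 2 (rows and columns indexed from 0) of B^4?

-2592

Characteristic polynomial: λ^3 - 36λ = λ(λ - 6)(λ + 6), so the eigenvalues are -6, 0, 6.
λ=-6: eigenvector (-2, 0, 1).
λ=6: eigenvector (4, 1, -2).
λ=0: eigenvector (1, 0, 0).
P = [[-2, 4, 1], [0, 1, 0], [1, -2, 0]], D = diag(-6, 6, 0), P⁻¹ = [[0, 2, 1], [0, 1, 0], [1, 0, 2]].
B⁴ = P·diag(1296, 1296, 0)·P⁻¹ = [[0, 0, -2592], [0, 1296, 0], [0, 0, 1296]].
The requested entry is -2592.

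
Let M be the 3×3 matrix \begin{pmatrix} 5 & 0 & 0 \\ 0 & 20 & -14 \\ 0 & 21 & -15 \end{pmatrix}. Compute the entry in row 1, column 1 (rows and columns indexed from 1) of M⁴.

Characteristic polynomial: r^3 - 10r^2 + 19r + 30 = (r - 6)(r - 5)(r + 1), so the eigenvalues are -1, 5, 6.
r=6: eigenvector (0, 1, 1).
r=5: eigenvector (1, 0, 0).
r=-1: eigenvector (0, 2, 3).
P = [[0, 1, 0], [1, 0, 2], [1, 0, 3]], D = diag(6, 5, -1), P⁻¹ = [[0, 3, -2], [1, 0, 0], [0, -1, 1]].
M⁴ = P·diag(1296, 625, 1)·P⁻¹ = [[625, 0, 0], [0, 3886, -2590], [0, 3885, -2589]].
The requested entry is 625.

625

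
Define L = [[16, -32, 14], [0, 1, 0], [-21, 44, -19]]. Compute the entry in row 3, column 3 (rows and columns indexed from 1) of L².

Characteristic polynomial: λ^3 + 2λ^2 - 13λ + 10 = (λ - 2)(λ - 1)(λ + 5), so the eigenvalues are -5, 1, 2.
λ=2: eigenvector (1, 0, -1).
λ=1: eigenvector (4, 1, -2).
λ=-5: eigenvector (-2, 0, 3).
P = [[1, 4, -2], [0, 1, 0], [-1, -2, 3]], D = diag(2, 1, -5), P⁻¹ = [[3, -8, 2], [0, 1, 0], [1, -2, 1]].
L² = P·diag(4, 1, 25)·P⁻¹ = [[-38, 72, -42], [0, 1, 0], [63, -120, 67]].
The requested entry is 67.

67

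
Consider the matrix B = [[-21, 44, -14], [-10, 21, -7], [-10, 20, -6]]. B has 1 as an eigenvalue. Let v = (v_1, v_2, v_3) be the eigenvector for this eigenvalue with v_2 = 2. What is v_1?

B − 1I = [[-22, 44, -14], [-10, 20, -7], [-10, 20, -7]].
Solving (B − 1I)v = 0 gives the eigenspace spanned by (4, 2, 0).
With v_2 = 2, v = (4, 2, 0), so v_1 = 4.

4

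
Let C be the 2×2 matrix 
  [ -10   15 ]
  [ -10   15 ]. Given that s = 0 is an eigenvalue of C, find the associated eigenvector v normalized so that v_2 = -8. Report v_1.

C = [[-10, 15], [-10, 15]].
Solving (C)v = 0 gives the eigenspace spanned by (-12, -8).
With v_2 = -8, v = (-12, -8), so v_1 = -12.

-12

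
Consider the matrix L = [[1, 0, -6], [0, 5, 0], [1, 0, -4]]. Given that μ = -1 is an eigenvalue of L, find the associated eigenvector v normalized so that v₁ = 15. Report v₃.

5

L + 1I = [[2, 0, -6], [0, 6, 0], [1, 0, -3]].
Solving (L + 1I)v = 0 gives the eigenspace spanned by (15, 0, 5).
With v₁ = 15, v = (15, 0, 5), so v₃ = 5.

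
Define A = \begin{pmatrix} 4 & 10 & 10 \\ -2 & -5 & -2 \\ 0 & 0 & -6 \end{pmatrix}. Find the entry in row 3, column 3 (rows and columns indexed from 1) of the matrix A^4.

1296

Characteristic polynomial: λ^3 + 7λ^2 + 6λ = λ(λ + 1)(λ + 6), so the eigenvalues are -6, -1, 0.
λ=0: eigenvector (5, -2, 0).
λ=-6: eigenvector (-1, 0, 1).
λ=-1: eigenvector (-2, 1, 0).
P = [[5, -1, -2], [-2, 0, 1], [0, 1, 0]], D = diag(0, -6, -1), P⁻¹ = [[1, 2, 1], [0, 0, 1], [2, 5, 2]].
A⁴ = P·diag(0, 1296, 1)·P⁻¹ = [[-4, -10, -1300], [2, 5, 2], [0, 0, 1296]].
The requested entry is 1296.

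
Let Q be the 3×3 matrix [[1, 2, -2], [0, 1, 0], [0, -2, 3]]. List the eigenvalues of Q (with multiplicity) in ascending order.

1, 1, 3

Characteristic polynomial: p(s) = s^3 - 5s^2 + 7s - 3 = (s - 3)(s - 1)^2.
Roots (with multiplicity): 1, 1, 3.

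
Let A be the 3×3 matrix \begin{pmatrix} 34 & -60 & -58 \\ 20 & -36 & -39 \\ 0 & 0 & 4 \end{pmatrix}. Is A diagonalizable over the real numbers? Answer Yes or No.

Characteristic polynomial: p(μ) = μ^3 - 2μ^2 - 32μ + 96 = (μ - 4)^2(μ + 6).
μ = 4 has algebraic multiplicity 2; rank(A − 4I) = 2, so geometric multiplicity = 1.
Geometric multiplicity < algebraic multiplicity, so A is not diagonalizable.

No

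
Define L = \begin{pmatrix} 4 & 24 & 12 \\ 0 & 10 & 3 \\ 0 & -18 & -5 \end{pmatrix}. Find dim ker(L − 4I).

L − 4I = [[0, 24, 12], [0, 6, 3], [0, -18, -9]].
This matrix has rank 1, so its null space has dimension 3 − 1 = 2.

2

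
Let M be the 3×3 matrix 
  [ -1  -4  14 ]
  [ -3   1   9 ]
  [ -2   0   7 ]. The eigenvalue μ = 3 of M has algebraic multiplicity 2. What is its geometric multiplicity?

1

M − 3I = [[-4, -4, 14], [-3, -2, 9], [-2, 0, 4]].
This matrix has rank 2, so its null space has dimension 3 − 2 = 1.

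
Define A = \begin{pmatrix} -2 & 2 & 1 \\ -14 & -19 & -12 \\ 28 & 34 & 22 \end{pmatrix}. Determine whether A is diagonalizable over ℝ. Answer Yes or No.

No

Characteristic polynomial: p(μ) = μ^3 - μ^2 - 16μ - 20 = (μ - 5)(μ + 2)^2.
μ = -2 has algebraic multiplicity 2; rank(A + 2I) = 2, so geometric multiplicity = 1.
Geometric multiplicity < algebraic multiplicity, so A is not diagonalizable.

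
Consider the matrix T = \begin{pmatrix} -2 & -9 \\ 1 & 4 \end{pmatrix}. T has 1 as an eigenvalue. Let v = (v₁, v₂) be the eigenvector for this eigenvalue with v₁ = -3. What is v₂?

1

T − 1I = [[-3, -9], [1, 3]].
Solving (T − 1I)v = 0 gives the eigenspace spanned by (-3, 1).
With v₁ = -3, v = (-3, 1), so v₂ = 1.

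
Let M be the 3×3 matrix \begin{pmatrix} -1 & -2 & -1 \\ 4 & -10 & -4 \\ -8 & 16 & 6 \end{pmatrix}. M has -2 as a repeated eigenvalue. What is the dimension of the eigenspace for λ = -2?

M + 2I = [[1, -2, -1], [4, -8, -4], [-8, 16, 8]].
This matrix has rank 1, so its null space has dimension 3 − 1 = 2.

2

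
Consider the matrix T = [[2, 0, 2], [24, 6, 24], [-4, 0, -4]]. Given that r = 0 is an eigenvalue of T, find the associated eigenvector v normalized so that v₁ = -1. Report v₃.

1

T = [[2, 0, 2], [24, 6, 24], [-4, 0, -4]].
Solving (T)v = 0 gives the eigenspace spanned by (-1, 0, 1).
With v₁ = -1, v = (-1, 0, 1), so v₃ = 1.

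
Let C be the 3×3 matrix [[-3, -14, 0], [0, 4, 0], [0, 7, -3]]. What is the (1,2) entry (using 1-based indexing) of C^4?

Characteristic polynomial: r^3 + 2r^2 - 15r - 36 = (r - 4)(r + 3)^2, so the eigenvalues are -3, -3, 4.
r=-3: eigenvector (3, 0, -1).
r=-3: eigenvector (2, 0, -1).
r=4: eigenvector (-2, 1, 1).
P = [[3, 2, -2], [0, 0, 1], [-1, -1, 1]], D = diag(-3, -3, 4), P⁻¹ = [[1, 0, 2], [-1, 1, -3], [0, 1, 0]].
C⁴ = P·diag(81, 81, 256)·P⁻¹ = [[81, -350, 0], [0, 256, 0], [0, 175, 81]].
The requested entry is -350.

-350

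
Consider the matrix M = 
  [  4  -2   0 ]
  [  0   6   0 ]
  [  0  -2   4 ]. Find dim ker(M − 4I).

M − 4I = [[0, -2, 0], [0, 2, 0], [0, -2, 0]].
This matrix has rank 1, so its null space has dimension 3 − 1 = 2.

2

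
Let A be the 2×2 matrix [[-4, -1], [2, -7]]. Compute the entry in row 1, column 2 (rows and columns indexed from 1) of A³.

-91

Characteristic polynomial: t^2 + 11t + 30 = (t + 5)(t + 6), so the eigenvalues are -6, -5.
t=-5: eigenvector (-1, -1).
t=-6: eigenvector (1, 2).
P = [[-1, 1], [-1, 2]], D = diag(-5, -6), P⁻¹ = [[-2, 1], [-1, 1]].
A³ = P·diag(-125, -216)·P⁻¹ = [[-34, -91], [182, -307]].
The requested entry is -91.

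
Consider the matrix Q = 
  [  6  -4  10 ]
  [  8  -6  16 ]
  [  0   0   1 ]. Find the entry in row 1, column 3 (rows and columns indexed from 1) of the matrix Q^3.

Characteristic polynomial: μ^3 - μ^2 - 4μ + 4 = (μ - 2)(μ - 1)(μ + 2), so the eigenvalues are -2, 1, 2.
μ=-2: eigenvector (1, 2, 0).
μ=2: eigenvector (-1, -1, 0).
μ=1: eigenvector (-2, 0, 1).
P = [[1, -1, -2], [2, -1, 0], [0, 0, 1]], D = diag(-2, 2, 1), P⁻¹ = [[-1, 1, -2], [-2, 1, -4], [0, 0, 1]].
Q³ = P·diag(-8, 8, 1)·P⁻¹ = [[24, -16, 46], [32, -24, 64], [0, 0, 1]].
The requested entry is 46.

46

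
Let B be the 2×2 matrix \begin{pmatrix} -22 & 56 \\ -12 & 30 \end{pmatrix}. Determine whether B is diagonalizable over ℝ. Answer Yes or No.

Yes

Characteristic polynomial: p(s) = s^2 - 8s + 12 = (s - 6)(s - 2).
All 2 eigenvalues are distinct, so B is diagonalizable.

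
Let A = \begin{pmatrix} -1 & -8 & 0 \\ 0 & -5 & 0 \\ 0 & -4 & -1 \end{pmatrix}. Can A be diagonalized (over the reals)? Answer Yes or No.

Yes

Characteristic polynomial: p(μ) = μ^3 + 7μ^2 + 11μ + 5 = (μ + 1)^2(μ + 5).
μ = -1 has algebraic multiplicity 2; rank(A + 1I) = 1, so geometric multiplicity = 2.
Every eigenvalue has geometric = algebraic multiplicity, so A is diagonalizable.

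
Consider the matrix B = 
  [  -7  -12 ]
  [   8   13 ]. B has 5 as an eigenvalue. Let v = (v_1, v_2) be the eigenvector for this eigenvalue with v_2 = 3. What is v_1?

-3

B − 5I = [[-12, -12], [8, 8]].
Solving (B − 5I)v = 0 gives the eigenspace spanned by (-3, 3).
With v_2 = 3, v = (-3, 3), so v_1 = -3.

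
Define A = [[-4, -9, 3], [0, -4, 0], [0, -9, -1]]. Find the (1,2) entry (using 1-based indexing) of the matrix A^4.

765

Characteristic polynomial: λ^3 + 9λ^2 + 24λ + 16 = (λ + 1)(λ + 4)^2, so the eigenvalues are -4, -4, -1.
λ=-1: eigenvector (1, 0, 1).
λ=-4: eigenvector (1, 1, 3).
λ=-4: eigenvector (0, 1, 3).
P = [[1, 1, 0], [0, 1, 1], [1, 3, 3]], D = diag(-1, -4, -4), P⁻¹ = [[0, -3, 1], [1, 3, -1], [-1, -2, 1]].
A⁴ = P·diag(1, 256, 256)·P⁻¹ = [[256, 765, -255], [0, 256, 0], [0, 765, 1]].
The requested entry is 765.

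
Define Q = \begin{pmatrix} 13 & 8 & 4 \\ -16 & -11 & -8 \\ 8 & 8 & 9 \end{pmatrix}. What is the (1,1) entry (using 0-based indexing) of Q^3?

-371

Characteristic polynomial: t^3 - 11t^2 + 35t - 25 = (t - 5)^2(t - 1), so the eigenvalues are 1, 5, 5.
t=1: eigenvector (1, -2, 1).
t=5: eigenvector (1, -2, 2).
t=5: eigenvector (2, -3, 2).
P = [[1, 1, 2], [-2, -2, -3], [1, 2, 2]], D = diag(1, 5, 5), P⁻¹ = [[-2, -2, -1], [-1, 0, 1], [2, 1, 0]].
Q³ = P·diag(1, 125, 125)·P⁻¹ = [[373, 248, 124], [-496, -371, -248], [248, 248, 249]].
The requested entry is -371.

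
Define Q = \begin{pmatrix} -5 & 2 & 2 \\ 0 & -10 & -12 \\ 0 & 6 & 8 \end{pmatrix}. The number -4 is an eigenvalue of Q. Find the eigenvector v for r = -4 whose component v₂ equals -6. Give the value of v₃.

Q + 4I = [[-1, 2, 2], [0, -6, -12], [0, 6, 12]].
Solving (Q + 4I)v = 0 gives the eigenspace spanned by (-6, -6, 3).
With v₂ = -6, v = (-6, -6, 3), so v₃ = 3.

3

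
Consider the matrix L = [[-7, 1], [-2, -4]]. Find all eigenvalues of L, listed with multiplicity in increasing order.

Characteristic polynomial: p(μ) = μ^2 + 11μ + 30 = (μ + 5)(μ + 6).
Roots (with multiplicity): -6, -5.

-6, -5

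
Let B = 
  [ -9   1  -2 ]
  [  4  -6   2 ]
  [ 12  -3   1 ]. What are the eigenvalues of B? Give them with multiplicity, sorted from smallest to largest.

Characteristic polynomial: p(λ) = λ^3 + 14λ^2 + 65λ + 100 = (λ + 4)(λ + 5)^2.
Roots (with multiplicity): -5, -5, -4.

-5, -5, -4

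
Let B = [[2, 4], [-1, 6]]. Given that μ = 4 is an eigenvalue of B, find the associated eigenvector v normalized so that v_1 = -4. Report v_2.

-2

B − 4I = [[-2, 4], [-1, 2]].
Solving (B − 4I)v = 0 gives the eigenspace spanned by (-4, -2).
With v_1 = -4, v = (-4, -2), so v_2 = -2.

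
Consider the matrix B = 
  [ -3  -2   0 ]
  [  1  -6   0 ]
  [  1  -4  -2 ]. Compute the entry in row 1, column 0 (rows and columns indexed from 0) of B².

-9

Characteristic polynomial: λ^3 + 11λ^2 + 38λ + 40 = (λ + 2)(λ + 4)(λ + 5), so the eigenvalues are -5, -4, -2.
λ=-2: eigenvector (0, 0, -1).
λ=-5: eigenvector (1, 1, 1).
λ=-4: eigenvector (-2, -1, -1).
P = [[0, 1, -2], [0, 1, -1], [-1, 1, -1]], D = diag(-2, -5, -4), P⁻¹ = [[0, 1, -1], [-1, 2, 0], [-1, 1, 0]].
B² = P·diag(4, 25, 16)·P⁻¹ = [[7, 18, 0], [-9, 34, 0], [-9, 30, 4]].
The requested entry is -9.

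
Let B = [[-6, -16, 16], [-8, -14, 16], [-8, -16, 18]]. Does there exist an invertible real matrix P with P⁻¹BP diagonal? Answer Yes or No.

Yes

Characteristic polynomial: p(s) = s^3 + 2s^2 - 20s + 24 = (s - 2)^2(s + 6).
s = 2 has algebraic multiplicity 2; rank(B − 2I) = 1, so geometric multiplicity = 2.
Every eigenvalue has geometric = algebraic multiplicity, so B is diagonalizable.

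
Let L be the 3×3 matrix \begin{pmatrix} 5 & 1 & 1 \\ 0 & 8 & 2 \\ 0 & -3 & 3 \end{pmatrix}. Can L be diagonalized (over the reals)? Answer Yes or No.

No

Characteristic polynomial: p(μ) = μ^3 - 16μ^2 + 85μ - 150 = (μ - 6)(μ - 5)^2.
μ = 5 has algebraic multiplicity 2; rank(L − 5I) = 2, so geometric multiplicity = 1.
Geometric multiplicity < algebraic multiplicity, so L is not diagonalizable.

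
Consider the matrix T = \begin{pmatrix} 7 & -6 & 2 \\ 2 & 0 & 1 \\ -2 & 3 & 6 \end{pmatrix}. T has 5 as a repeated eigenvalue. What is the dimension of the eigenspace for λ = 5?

T − 5I = [[2, -6, 2], [2, -5, 1], [-2, 3, 1]].
This matrix has rank 2, so its null space has dimension 3 − 2 = 1.

1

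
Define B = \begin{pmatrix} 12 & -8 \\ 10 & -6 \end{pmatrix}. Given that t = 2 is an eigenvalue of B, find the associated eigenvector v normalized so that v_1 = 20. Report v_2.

25

B − 2I = [[10, -8], [10, -8]].
Solving (B − 2I)v = 0 gives the eigenspace spanned by (20, 25).
With v_1 = 20, v = (20, 25), so v_2 = 25.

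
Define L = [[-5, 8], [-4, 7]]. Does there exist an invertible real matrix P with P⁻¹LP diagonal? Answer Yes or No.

Characteristic polynomial: p(s) = s^2 - 2s - 3 = (s - 3)(s + 1).
All 2 eigenvalues are distinct, so L is diagonalizable.

Yes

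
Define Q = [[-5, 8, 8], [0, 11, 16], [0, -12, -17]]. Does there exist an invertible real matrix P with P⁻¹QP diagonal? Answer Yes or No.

Characteristic polynomial: p(s) = s^3 + 11s^2 + 35s + 25 = (s + 1)(s + 5)^2.
s = -5 has algebraic multiplicity 2; rank(Q + 5I) = 1, so geometric multiplicity = 2.
Every eigenvalue has geometric = algebraic multiplicity, so Q is diagonalizable.

Yes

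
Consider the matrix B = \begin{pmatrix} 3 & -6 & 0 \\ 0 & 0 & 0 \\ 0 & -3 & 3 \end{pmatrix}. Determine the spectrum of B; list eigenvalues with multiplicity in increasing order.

0, 3, 3

Characteristic polynomial: p(t) = t^3 - 6t^2 + 9t = t(t - 3)^2.
Roots (with multiplicity): 0, 3, 3.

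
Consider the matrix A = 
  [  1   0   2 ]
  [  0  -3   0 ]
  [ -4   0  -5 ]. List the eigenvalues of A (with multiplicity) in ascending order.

-3, -3, -1

Characteristic polynomial: p(μ) = μ^3 + 7μ^2 + 15μ + 9 = (μ + 1)(μ + 3)^2.
Roots (with multiplicity): -3, -3, -1.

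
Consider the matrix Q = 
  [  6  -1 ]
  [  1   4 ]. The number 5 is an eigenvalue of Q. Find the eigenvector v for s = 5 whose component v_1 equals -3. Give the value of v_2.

-3

Q − 5I = [[1, -1], [1, -1]].
Solving (Q − 5I)v = 0 gives the eigenspace spanned by (-3, -3).
With v_1 = -3, v = (-3, -3), so v_2 = -3.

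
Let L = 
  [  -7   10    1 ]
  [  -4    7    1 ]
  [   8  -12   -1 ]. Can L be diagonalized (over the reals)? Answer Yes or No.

Characteristic polynomial: p(r) = r^3 + r^2 - 5r + 3 = (r - 1)^2(r + 3).
r = 1 has algebraic multiplicity 2; rank(L − 1I) = 2, so geometric multiplicity = 1.
Geometric multiplicity < algebraic multiplicity, so L is not diagonalizable.

No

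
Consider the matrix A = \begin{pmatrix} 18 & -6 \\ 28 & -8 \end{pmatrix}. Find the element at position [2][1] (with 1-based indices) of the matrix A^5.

Characteristic polynomial: s^2 - 10s + 24 = (s - 6)(s - 4), so the eigenvalues are 4, 6.
s=4: eigenvector (3, 7).
s=6: eigenvector (1, 2).
P = [[3, 1], [7, 2]], D = diag(4, 6), P⁻¹ = [[-2, 1], [7, -3]].
A⁵ = P·diag(1024, 7776)·P⁻¹ = [[48288, -20256], [94528, -39488]].
The requested entry is 94528.

94528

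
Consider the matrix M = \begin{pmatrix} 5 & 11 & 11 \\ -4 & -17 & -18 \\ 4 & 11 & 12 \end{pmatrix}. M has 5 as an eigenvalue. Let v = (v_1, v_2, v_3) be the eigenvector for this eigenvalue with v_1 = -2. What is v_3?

-2

M − 5I = [[0, 11, 11], [-4, -22, -18], [4, 11, 7]].
Solving (M − 5I)v = 0 gives the eigenspace spanned by (-2, 2, -2).
With v_1 = -2, v = (-2, 2, -2), so v_3 = -2.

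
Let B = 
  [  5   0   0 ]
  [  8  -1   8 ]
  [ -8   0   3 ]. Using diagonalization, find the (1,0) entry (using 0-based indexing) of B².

Characteristic polynomial: λ^3 - 7λ^2 + 7λ + 15 = (λ - 5)(λ - 3)(λ + 1), so the eigenvalues are -1, 3, 5.
λ=-1: eigenvector (0, 1, 0).
λ=5: eigenvector (1, -4, -4).
λ=3: eigenvector (0, 2, 1).
P = [[0, 1, 0], [1, -4, 2], [0, -4, 1]], D = diag(-1, 5, 3), P⁻¹ = [[-4, 1, -2], [1, 0, 0], [4, 0, 1]].
B² = P·diag(1, 25, 9)·P⁻¹ = [[25, 0, 0], [-32, 1, 16], [-64, 0, 9]].
The requested entry is -32.

-32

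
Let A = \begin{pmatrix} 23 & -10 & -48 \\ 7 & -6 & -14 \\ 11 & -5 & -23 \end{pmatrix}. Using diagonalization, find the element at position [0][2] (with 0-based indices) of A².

140

Characteristic polynomial: s^3 + 6s^2 - s - 6 = (s - 1)(s + 1)(s + 6), so the eigenvalues are -6, -1, 1.
s=-6: eigenvector (2, 1, 1).
s=1: eigenvector (7, 1, 3).
s=-1: eigenvector (2, 0, 1).
P = [[2, 7, 2], [1, 1, 0], [1, 3, 1]], D = diag(-6, 1, -1), P⁻¹ = [[-1, 1, 2], [1, 0, -2], [-2, -1, 5]].
A² = P·diag(36, 1, 1)·P⁻¹ = [[-69, 70, 140], [-35, 36, 70], [-35, 35, 71]].
The requested entry is 140.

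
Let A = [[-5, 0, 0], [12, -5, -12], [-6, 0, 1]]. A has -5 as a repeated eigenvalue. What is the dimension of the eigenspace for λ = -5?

A + 5I = [[0, 0, 0], [12, 0, -12], [-6, 0, 6]].
This matrix has rank 1, so its null space has dimension 3 − 1 = 2.

2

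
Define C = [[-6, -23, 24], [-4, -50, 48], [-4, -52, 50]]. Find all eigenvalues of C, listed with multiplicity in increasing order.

Characteristic polynomial: p(μ) = μ^3 + 6μ^2 - 32 = (μ - 2)(μ + 4)^2.
Roots (with multiplicity): -4, -4, 2.

-4, -4, 2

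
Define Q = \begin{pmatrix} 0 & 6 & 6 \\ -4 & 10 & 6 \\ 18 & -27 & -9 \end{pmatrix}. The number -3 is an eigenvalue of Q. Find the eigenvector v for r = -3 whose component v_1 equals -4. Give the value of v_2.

Q + 3I = [[3, 6, 6], [-4, 13, 6], [18, -27, -6]].
Solving (Q + 3I)v = 0 gives the eigenspace spanned by (-4, -4, 6).
With v_1 = -4, v = (-4, -4, 6), so v_2 = -4.

-4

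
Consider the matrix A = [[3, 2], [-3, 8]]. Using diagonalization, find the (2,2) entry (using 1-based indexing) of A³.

Characteristic polynomial: r^2 - 11r + 30 = (r - 6)(r - 5), so the eigenvalues are 5, 6.
r=6: eigenvector (2, 3).
r=5: eigenvector (1, 1).
P = [[2, 1], [3, 1]], D = diag(6, 5), P⁻¹ = [[-1, 1], [3, -2]].
A³ = P·diag(216, 125)·P⁻¹ = [[-57, 182], [-273, 398]].
The requested entry is 398.

398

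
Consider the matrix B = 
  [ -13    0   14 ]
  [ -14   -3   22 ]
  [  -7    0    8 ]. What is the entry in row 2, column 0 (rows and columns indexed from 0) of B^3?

-217

Characteristic polynomial: μ^3 + 8μ^2 + 9μ - 18 = (μ - 1)(μ + 3)(μ + 6), so the eigenvalues are -6, -3, 1.
μ=1: eigenvector (1, 2, 1).
μ=-3: eigenvector (0, 1, 0).
μ=-6: eigenvector (2, 2, 1).
P = [[1, 0, 2], [2, 1, 2], [1, 0, 1]], D = diag(1, -3, -6), P⁻¹ = [[-1, 0, 2], [0, 1, -2], [1, 0, -1]].
B³ = P·diag(1, -27, -216)·P⁻¹ = [[-433, 0, 434], [-434, -27, 490], [-217, 0, 218]].
The requested entry is -217.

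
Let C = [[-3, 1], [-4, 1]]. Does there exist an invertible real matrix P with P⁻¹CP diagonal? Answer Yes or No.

Characteristic polynomial: p(λ) = λ^2 + 2λ + 1 = (λ + 1)^2.
λ = -1 has algebraic multiplicity 2; rank(C + 1I) = 1, so geometric multiplicity = 1.
Geometric multiplicity < algebraic multiplicity, so C is not diagonalizable.

No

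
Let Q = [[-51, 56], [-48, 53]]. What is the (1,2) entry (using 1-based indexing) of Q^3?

1064

Characteristic polynomial: λ^2 - 2λ - 15 = (λ - 5)(λ + 3), so the eigenvalues are -3, 5.
λ=-3: eigenvector (7, 6).
λ=5: eigenvector (1, 1).
P = [[7, 1], [6, 1]], D = diag(-3, 5), P⁻¹ = [[1, -1], [-6, 7]].
Q³ = P·diag(-27, 125)·P⁻¹ = [[-939, 1064], [-912, 1037]].
The requested entry is 1064.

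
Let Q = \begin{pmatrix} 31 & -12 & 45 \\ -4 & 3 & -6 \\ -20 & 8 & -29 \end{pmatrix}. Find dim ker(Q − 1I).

1

Q − 1I = [[30, -12, 45], [-4, 2, -6], [-20, 8, -30]].
This matrix has rank 2, so its null space has dimension 3 − 2 = 1.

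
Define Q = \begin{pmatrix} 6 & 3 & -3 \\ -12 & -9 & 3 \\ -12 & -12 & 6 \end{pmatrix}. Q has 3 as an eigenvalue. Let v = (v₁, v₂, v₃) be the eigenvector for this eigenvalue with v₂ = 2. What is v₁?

-2

Q − 3I = [[3, 3, -3], [-12, -12, 3], [-12, -12, 3]].
Solving (Q − 3I)v = 0 gives the eigenspace spanned by (-2, 2, 0).
With v₂ = 2, v = (-2, 2, 0), so v₁ = -2.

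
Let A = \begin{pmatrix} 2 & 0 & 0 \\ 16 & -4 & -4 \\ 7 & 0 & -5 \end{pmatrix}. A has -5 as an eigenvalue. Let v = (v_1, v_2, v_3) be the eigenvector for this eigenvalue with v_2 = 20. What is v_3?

A + 5I = [[7, 0, 0], [16, 1, -4], [7, 0, 0]].
Solving (A + 5I)v = 0 gives the eigenspace spanned by (0, 20, 5).
With v_2 = 20, v = (0, 20, 5), so v_3 = 5.

5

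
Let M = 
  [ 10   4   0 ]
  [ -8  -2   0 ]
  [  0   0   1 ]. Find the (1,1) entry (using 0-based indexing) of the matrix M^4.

Characteristic polynomial: t^3 - 9t^2 + 20t - 12 = (t - 6)(t - 2)(t - 1), so the eigenvalues are 1, 2, 6.
t=2: eigenvector (1, -2, 0).
t=1: eigenvector (0, 0, 1).
t=6: eigenvector (1, -1, 0).
P = [[1, 0, 1], [-2, 0, -1], [0, 1, 0]], D = diag(2, 1, 6), P⁻¹ = [[-1, -1, 0], [0, 0, 1], [2, 1, 0]].
M⁴ = P·diag(16, 1, 1296)·P⁻¹ = [[2576, 1280, 0], [-2560, -1264, 0], [0, 0, 1]].
The requested entry is -1264.

-1264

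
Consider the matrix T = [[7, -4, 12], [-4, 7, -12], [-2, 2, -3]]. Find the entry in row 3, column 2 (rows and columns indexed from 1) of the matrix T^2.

Characteristic polynomial: s^3 - 11s^2 + 39s - 45 = (s - 5)(s - 3)^2, so the eigenvalues are 3, 3, 5.
s=5: eigenvector (2, -2, -1).
s=3: eigenvector (-2, 1, 1).
s=3: eigenvector (3, 0, -1).
P = [[2, -2, 3], [-2, 1, 0], [-1, 1, -1]], D = diag(5, 3, 3), P⁻¹ = [[1, -1, 3], [2, -1, 6], [1, 0, 2]].
T² = P·diag(25, 9, 9)·P⁻¹ = [[41, -32, 96], [-32, 41, -96], [-16, 16, -39]].
The requested entry is 16.

16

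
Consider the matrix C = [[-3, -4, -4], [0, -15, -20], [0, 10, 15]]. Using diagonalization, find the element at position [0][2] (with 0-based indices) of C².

Characteristic polynomial: λ^3 + 3λ^2 - 25λ - 75 = (λ - 5)(λ + 3)(λ + 5), so the eigenvalues are -5, -3, 5.
λ=5: eigenvector (0, -1, 1).
λ=-3: eigenvector (1, 0, 0).
λ=-5: eigenvector (-2, -2, 1).
P = [[0, 1, -2], [-1, 0, -2], [1, 0, 1]], D = diag(5, -3, -5), P⁻¹ = [[0, 1, 2], [1, -2, -2], [0, -1, -1]].
C² = P·diag(25, 9, 25)·P⁻¹ = [[9, 32, 32], [0, 25, 0], [0, 0, 25]].
The requested entry is 32.

32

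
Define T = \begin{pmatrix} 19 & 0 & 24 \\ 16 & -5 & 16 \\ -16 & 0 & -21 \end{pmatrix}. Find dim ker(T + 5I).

2

T + 5I = [[24, 0, 24], [16, 0, 16], [-16, 0, -16]].
This matrix has rank 1, so its null space has dimension 3 − 1 = 2.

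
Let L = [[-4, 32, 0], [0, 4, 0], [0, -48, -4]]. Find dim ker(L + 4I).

2

L + 4I = [[0, 32, 0], [0, 8, 0], [0, -48, 0]].
This matrix has rank 1, so its null space has dimension 3 − 1 = 2.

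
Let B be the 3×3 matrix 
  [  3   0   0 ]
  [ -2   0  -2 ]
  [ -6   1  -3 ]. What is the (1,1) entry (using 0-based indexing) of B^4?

-14

Characteristic polynomial: t^3 - 7t - 6 = (t - 3)(t + 1)(t + 2), so the eigenvalues are -2, -1, 3.
t=3: eigenvector (1, 0, -1).
t=-2: eigenvector (0, 1, 1).
t=-1: eigenvector (0, -2, -1).
P = [[1, 0, 0], [0, 1, -2], [-1, 1, -1]], D = diag(3, -2, -1), P⁻¹ = [[1, 0, 0], [2, -1, 2], [1, -1, 1]].
B⁴ = P·diag(81, 16, 1)·P⁻¹ = [[81, 0, 0], [30, -14, 30], [-50, -15, 31]].
The requested entry is -14.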